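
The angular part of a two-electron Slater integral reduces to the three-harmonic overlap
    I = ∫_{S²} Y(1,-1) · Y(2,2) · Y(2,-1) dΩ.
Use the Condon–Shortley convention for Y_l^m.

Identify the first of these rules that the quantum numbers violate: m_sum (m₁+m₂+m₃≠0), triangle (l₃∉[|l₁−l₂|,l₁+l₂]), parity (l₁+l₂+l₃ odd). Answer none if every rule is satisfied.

parity

m₁+m₂+m₃ = -1 + 2 − 1 = 0  ✓
triangle: |1−2|=1 ≤ l₃=2 ≤ 1+2=3  ✓
parity: l₁+l₂+l₃ = 5 is odd  ✗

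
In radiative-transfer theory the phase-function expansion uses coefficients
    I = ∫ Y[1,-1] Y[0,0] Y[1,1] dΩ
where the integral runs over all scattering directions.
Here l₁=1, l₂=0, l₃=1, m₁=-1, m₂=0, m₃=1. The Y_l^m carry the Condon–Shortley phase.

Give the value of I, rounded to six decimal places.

Checks pass: Σm=0; 2 even; l₃=1∈[1,1].
(2·1+1)(2·0+1)(2·1+1) = 9
Δ: 0! 2! 0! / 3! → 1/3
sum: t=0:+1/1 = 1/1
3j²(1 0 1; 0 0 0) = Δ·Π!·Σ² = 1/3  (sign -1)
sum: t=0:+1/2 = 1/2
3j²(1 0 1; -1 0 1) = Δ·Π!·Σ² = 1/3  (sign +1)
combine: 4πI² = 9·1/3·1/3 = 1/1
take √, sign -1: I = -0.28209479

-0.282095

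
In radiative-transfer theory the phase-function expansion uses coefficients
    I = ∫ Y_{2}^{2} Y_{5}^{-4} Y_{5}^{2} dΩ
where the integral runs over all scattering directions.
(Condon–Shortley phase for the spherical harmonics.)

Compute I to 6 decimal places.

Rules hold: Σm=0, L=12 even, 3≤5≤7.
N = 5·11·11 = 605
Δ = 2!·2!·8!/13! = 1/38610
Racah Σ t=0..2: t=0:+1/2880 t=1:−1/576 t=2:+1/2880 = -1/960
⇒ 3j(2 5 5; 0 0 0)² = 10/429, sgn +1
Racah Σ t=0..0: t=0:+1/20160 = 1/20160
⇒ 3j(2 5 5; 2 -4 2)² = 12/715, sgn -1
4πI² = N·(3j₀)²·(3jₘ)² = 40/169
I = -1·√(0.236686/4π) = -0.13724032

-0.137240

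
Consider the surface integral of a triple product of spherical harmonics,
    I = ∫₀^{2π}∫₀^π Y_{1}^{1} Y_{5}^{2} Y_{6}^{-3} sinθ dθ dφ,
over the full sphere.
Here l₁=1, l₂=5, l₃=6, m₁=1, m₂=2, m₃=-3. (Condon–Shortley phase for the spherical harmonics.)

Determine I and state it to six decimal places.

Checks pass: Σm=0; 12 even; l₃=6∈[4,6].
(2·1+1)(2·5+1)(2·6+1) = 429
Δ: 0! 2! 10! / 13! → 1/858
sum: t=0:+1/14400 = 1/14400
3j²(1 5 6; 0 0 0) = Δ·Π!·Σ² = 6/143  (sign +1)
sum: t=0:+1/60480 = 1/60480
3j²(1 5 6; 1 2 -3) = Δ·Π!·Σ² = 6/143  (sign -1)
combine: 4πI² = 429·6/143·6/143 = 108/143
take √, sign -1: I = -0.24515397

-0.245154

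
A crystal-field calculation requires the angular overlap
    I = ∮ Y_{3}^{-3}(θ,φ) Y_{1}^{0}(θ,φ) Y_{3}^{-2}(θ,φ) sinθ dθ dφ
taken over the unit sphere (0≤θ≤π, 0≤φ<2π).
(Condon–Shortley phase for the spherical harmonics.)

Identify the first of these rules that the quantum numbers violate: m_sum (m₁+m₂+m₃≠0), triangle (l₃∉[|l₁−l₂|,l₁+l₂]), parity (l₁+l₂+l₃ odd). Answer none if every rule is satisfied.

m_sum

Σmᵢ = -5  ✗
l₃∈[|l₁−l₂|,l₁+l₂]=[2,4], have l₃=3
Σlᵢ = 7 ⇒ odd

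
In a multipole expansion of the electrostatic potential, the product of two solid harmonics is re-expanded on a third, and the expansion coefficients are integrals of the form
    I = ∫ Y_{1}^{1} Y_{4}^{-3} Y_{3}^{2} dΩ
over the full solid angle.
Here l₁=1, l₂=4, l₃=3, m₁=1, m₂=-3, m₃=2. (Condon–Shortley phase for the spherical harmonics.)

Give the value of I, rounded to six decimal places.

Rules hold: Σm=0, L=8 even, 3≤3≤5.
N = 3·9·7 = 189
Δ = 2!·0!·6!/9! = 1/252
Racah Σ t=1..1: t=1:−1/36 = -1/36
⇒ 3j(1 4 3; 0 0 0)² = 4/63, sgn +1
Racah Σ t=0..0: t=0:+1/240 = 1/240
⇒ 3j(1 4 3; 1 -3 2)² = 1/12, sgn -1
4πI² = N·(3j₀)²·(3jₘ)² = 1/1
I = -1·√(1/4π) = -0.28209479

-0.282095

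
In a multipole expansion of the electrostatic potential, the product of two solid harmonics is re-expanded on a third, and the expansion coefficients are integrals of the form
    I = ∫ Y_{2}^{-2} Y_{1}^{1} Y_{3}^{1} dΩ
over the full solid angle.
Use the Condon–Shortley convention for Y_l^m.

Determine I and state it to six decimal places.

m-sum 0 ✓  L=6 even ✓  1≤3≤3 ✓
Π(2lᵢ+1) = 5×3×7 = 105
triangle coeff Δ(2,1,3) = 1/105
Σ_t [0,0]: t=0:+1/4 = 1/4
(3j)²=3/35 [(2 1 3; 0 0 0)], sign=-1
Σ_t [0,0]: t=0:+1/48 = 1/48
(3j)²=1/105 [(2 1 3; -2 1 1)], sign=+1
⇒ 4πI² = 3/35
I = (-1)√(3/35/(4π)) = -0.08258890

-0.082589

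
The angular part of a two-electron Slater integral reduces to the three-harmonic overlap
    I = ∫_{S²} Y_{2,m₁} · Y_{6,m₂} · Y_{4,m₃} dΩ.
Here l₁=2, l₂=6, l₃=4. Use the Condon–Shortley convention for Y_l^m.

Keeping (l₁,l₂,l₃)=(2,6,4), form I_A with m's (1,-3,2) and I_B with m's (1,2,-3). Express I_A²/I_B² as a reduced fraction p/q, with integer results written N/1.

63/8

Shared (l₁,l₂,l₃)=(2,6,4): N and (l;000)² cancel in I_A²/I_B².
A: Δ = 4!·0!·8!/13! = 1/6435; Racah Σ t=1..1: t=1:−1/8640 = -1/8640; ⇒ 3j(2 6 4; 1 -3 2)² = 28/715, sgn -1
B: Δ = 4!·0!·8!/13! = 1/6435; Racah Σ t=1..1: t=1:−1/30240 = -1/30240; ⇒ 3j(2 6 4; 1 2 -3)² = 32/6435, sgn +1
I_A²/I_B² = (28/715)/(32/6435) = 63/8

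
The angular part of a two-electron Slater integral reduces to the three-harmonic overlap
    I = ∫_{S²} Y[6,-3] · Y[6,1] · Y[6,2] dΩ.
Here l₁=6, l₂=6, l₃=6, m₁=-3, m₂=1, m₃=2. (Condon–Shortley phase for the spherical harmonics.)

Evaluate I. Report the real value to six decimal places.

m-sum 0 ✓  L=18 even ✓  0≤6≤12 ✓
Π(2lᵢ+1) = 13×13×13 = 2197
triangle coeff Δ(6,6,6) = 1/325909584
Σ_t [0,6]: t=0:+1/373248000 t=1:−1/1728000 t=2:+1/110592 t=3:−1/46656 t=4:+1/110592 t=5:−1/1728000 t=6:+1/373248000 = -7/1555200
(3j)²=400/46189 [(6 6 6; 0 0 0)], sign=-1
Σ_t [3,6]: t=3:−1/1244160 t=4:+1/207360 t=5:−1/276480 t=6:+1/3110400 = 1/1382400
(3j)²=189/92378 [(6 6 6; -3 1 2)], sign=+1
⇒ 4πI² = 491400/12623809
I = (-1)√(491400/12623809/(4π)) = -0.05565670

-0.055657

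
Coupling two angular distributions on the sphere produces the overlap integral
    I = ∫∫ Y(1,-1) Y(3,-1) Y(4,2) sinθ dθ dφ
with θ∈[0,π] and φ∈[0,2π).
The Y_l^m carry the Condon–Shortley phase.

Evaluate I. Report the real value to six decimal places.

0.238414

m-sum 0 ✓  L=8 even ✓  2≤4≤4 ✓
Π(2lᵢ+1) = 3×7×9 = 189
triangle coeff Δ(1,3,4) = 1/252
Σ_t [0,0]: t=0:+1/36 = 1/36
(3j)²=4/63 [(1 3 4; 0 0 0)], sign=+1
Σ_t [0,0]: t=0:+1/96 = 1/96
(3j)²=5/84 [(1 3 4; -1 -1 2)], sign=+1
⇒ 4πI² = 5/7
I = (+1)√(5/7/(4π)) = 0.23841361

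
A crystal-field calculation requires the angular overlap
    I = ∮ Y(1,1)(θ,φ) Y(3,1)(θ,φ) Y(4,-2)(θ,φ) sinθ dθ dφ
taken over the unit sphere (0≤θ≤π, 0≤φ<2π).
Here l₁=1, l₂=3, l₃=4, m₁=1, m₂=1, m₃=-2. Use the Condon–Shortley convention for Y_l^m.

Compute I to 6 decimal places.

Rules hold: Σm=0, L=8 even, 2≤4≤4.
N = 3·7·9 = 189
Δ = 0!·2!·6!/9! = 1/252
Racah Σ t=0..0: t=0:+1/36 = 1/36
⇒ 3j(1 3 4; 0 0 0)² = 4/63, sgn +1
Racah Σ t=0..0: t=0:+1/96 = 1/96
⇒ 3j(1 3 4; 1 1 -2)² = 5/84, sgn +1
4πI² = N·(3j₀)²·(3jₘ)² = 5/7
I = +1·√(0.714286/4π) = 0.23841361

0.238414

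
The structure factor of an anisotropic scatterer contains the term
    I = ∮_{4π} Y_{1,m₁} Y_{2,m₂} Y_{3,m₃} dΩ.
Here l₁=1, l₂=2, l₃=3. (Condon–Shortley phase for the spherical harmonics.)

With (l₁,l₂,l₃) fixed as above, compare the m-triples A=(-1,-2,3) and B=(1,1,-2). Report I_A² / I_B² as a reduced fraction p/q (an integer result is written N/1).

l's match ⇒ only the (l;m) 3-j factors differ between A and B.
A: triangle coeff Δ(1,2,3) = 1/105; Σ_t [0,0]: t=0:+1/48 = 1/48; (3j)²=1/7 [(1 2 3; -1 -2 3)], sign=+1
B: triangle coeff Δ(1,2,3) = 1/105; Σ_t [0,0]: t=0:+1/12 = 1/12; (3j)²=2/21 [(1 2 3; 1 1 -2)], sign=-1
I_A²/I_B² = (1/7)/(2/21) = 3/2

3/2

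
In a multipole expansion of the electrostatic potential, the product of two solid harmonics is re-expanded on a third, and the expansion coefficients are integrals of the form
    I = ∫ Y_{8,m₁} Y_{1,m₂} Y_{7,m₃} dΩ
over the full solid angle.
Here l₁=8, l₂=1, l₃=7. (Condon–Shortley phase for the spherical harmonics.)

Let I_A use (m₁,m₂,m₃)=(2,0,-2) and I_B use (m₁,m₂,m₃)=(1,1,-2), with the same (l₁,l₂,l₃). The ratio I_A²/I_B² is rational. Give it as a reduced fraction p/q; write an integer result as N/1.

20/7

Same 8,1,7: normalisation and zero-m 3j drop out of the ratio.
A: Δ: 2! 14! 0! / 17! → 1/2040; sum: t=1:−1/43545600 = -1/43545600; 3j²(8 1 7; 2 0 -2) = Δ·Π!·Σ² = 1/34  (sign +1)
B: Δ: 2! 14! 0! / 17! → 1/2040; sum: t=2:+1/87091200 = 1/87091200; 3j²(8 1 7; 1 1 -2) = Δ·Π!·Σ² = 7/680  (sign -1)
I_A²/I_B² = (1/34)/(7/680) = 20/7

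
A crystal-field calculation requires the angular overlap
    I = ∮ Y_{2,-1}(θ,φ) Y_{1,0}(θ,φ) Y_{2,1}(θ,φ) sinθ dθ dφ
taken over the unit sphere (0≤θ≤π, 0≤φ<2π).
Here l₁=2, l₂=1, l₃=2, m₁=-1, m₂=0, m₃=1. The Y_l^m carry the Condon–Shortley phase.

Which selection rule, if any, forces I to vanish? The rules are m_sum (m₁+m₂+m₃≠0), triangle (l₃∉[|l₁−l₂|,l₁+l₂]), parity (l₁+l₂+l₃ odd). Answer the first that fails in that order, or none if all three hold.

parity

azimuthal sum: -1 + 0 + 1 = 0  ✓
1 ≤ 2 ≤ 3 (triangle on l)  ✓
L = 2 + 1 + 2 = 5 (odd)  ✗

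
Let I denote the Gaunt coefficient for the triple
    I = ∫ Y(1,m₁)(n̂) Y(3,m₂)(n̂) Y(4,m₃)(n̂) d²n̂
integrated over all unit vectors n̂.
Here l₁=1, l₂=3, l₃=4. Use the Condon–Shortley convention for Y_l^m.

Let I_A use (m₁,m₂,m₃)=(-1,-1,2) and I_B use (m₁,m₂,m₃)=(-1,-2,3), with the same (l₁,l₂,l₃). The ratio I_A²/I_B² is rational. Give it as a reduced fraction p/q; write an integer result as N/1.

5/7

Shared (l₁,l₂,l₃)=(1,3,4): N and (l;000)² cancel in I_A²/I_B².
A: Δ = 0!·2!·6!/9! = 1/252; Racah Σ t=0..0: t=0:+1/96 = 1/96; ⇒ 3j(1 3 4; -1 -1 2)² = 5/84, sgn +1
B: Δ = 0!·2!·6!/9! = 1/252; Racah Σ t=0..0: t=0:+1/240 = 1/240; ⇒ 3j(1 3 4; -1 -2 3)² = 1/12, sgn -1
I_A²/I_B² = (5/84)/(1/12) = 5/7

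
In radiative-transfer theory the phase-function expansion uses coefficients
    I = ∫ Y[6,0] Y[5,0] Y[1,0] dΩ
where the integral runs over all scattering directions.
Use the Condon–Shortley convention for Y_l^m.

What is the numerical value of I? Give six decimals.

m-sum 0 ✓  L=12 even ✓  1≤1≤11 ✓
Π(2lᵢ+1) = 13×11×3 = 429
triangle coeff Δ(6,5,1) = 1/858
Σ_t [5,5]: t=5:−1/14400 = -1/14400
(3j)²=6/143 [(6 5 1; 0 0 0)], sign=+1
(m-triple is (0,0,0) — same symbol as above.)
⇒ 4πI² = 108/143
I = (+1)√(108/143/(4π)) = 0.24515397

0.245154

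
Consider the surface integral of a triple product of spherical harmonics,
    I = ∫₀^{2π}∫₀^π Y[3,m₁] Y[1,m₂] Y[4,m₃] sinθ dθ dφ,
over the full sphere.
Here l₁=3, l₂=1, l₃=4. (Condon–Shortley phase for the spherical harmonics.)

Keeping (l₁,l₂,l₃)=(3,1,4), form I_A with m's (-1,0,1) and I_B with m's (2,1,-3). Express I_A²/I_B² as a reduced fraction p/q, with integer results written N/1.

Same 3,1,4: normalisation and zero-m 3j drop out of the ratio.
A: Δ: 0! 6! 2! / 9! → 1/252; sum: t=0:+1/48 = 1/48; 3j²(3 1 4; -1 0 1) = Δ·Π!·Σ² = 5/84  (sign -1)
B: Δ: 0! 6! 2! / 9! → 1/252; sum: t=0:+1/240 = 1/240; 3j²(3 1 4; 2 1 -3) = Δ·Π!·Σ² = 1/12  (sign -1)
I_A²/I_B² = (5/84)/(1/12) = 5/7

5/7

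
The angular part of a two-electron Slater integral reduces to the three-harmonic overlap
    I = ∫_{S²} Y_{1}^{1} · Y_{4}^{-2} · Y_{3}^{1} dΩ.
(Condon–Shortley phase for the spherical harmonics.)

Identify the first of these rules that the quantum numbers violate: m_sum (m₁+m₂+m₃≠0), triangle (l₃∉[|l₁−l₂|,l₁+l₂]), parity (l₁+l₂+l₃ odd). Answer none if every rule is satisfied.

m₁+m₂+m₃ = 1 − 2 + 1 = 0  ✓
triangle: |1−4|=3 ≤ l₃=3 ≤ 1+4=5  ✓
parity: l₁+l₂+l₃ = 8 is even  ✓

none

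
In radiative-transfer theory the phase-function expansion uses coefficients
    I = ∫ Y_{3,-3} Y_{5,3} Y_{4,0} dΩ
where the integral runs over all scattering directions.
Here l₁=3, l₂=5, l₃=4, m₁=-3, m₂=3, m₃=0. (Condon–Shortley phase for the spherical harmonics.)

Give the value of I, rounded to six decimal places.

Rules hold: Σm=0, L=12 even, 2≤4≤8.
N = 7·11·9 = 693
Δ = 4!·2!·6!/13! = 1/180180
Racah Σ t=1..3: t=1:−1/576 t=2:+1/144 t=3:−1/576 = 1/288
⇒ 3j(3 5 4; 0 0 0)² = 20/1001, sgn +1
Racah Σ t=4..4: t=4:+1/2304 = 1/2304
⇒ 3j(3 5 4; -3 3 0)² = 5/143, sgn +1
4πI² = N·(3j₀)²·(3jₘ)² = 900/1859
I = +1·√(0.484131/4π) = 0.19628026

0.196280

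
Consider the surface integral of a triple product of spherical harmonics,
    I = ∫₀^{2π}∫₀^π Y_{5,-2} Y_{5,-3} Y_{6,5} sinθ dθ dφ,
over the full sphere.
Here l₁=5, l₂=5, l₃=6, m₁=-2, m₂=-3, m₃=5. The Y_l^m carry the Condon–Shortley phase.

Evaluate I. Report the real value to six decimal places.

-0.065948

Rules hold: Σm=0, L=16 even, 0≤6≤10.
N = 11·11·13 = 1573
Δ = 4!·6!·6!/17! = 1/28588560
Racah Σ t=0..4: t=0:+1/345600 t=1:−1/13824 t=2:+1/5184 t=3:−1/13824 t=4:+1/345600 = 7/129600
⇒ 3j(5 5 6; 0 0 0)² = 80/7293, sgn +1
Racah Σ t=1..2: t=1:−1/518400 t=2:+1/345600 = 1/1036800
⇒ 3j(5 5 6; -2 -3 5)² = 7/2210, sgn -1
4πI² = N·(3j₀)²·(3jₘ)² = 616/11271
I = -1·√(0.0546535/4π) = -0.06594839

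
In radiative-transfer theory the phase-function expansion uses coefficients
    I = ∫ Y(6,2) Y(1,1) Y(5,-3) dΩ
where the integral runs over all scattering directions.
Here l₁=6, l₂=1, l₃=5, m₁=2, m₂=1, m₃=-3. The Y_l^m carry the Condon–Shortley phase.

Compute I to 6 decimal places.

0.100084

Rules hold: Σm=0, L=12 even, 5≤5≤7.
N = 13·3·11 = 429
Δ = 2!·10!·0!/13! = 1/858
Racah Σ t=1..1: t=1:−1/14400 = -1/14400
⇒ 3j(6 1 5; 0 0 0)² = 6/143, sgn +1
Racah Σ t=2..2: t=2:+1/161280 = 1/161280
⇒ 3j(6 1 5; 2 1 -3)² = 1/143, sgn +1
4πI² = N·(3j₀)²·(3jₘ)² = 18/143
I = +1·√(0.125874/4π) = 0.10008369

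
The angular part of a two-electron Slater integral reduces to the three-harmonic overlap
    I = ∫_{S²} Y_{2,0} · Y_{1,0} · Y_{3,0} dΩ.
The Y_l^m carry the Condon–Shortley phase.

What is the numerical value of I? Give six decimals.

0.247767

Rules hold: Σm=0, L=6 even, 1≤3≤3.
N = 5·3·7 = 105
Δ = 0!·4!·2!/7! = 1/105
Racah Σ t=0..0: t=0:+1/4 = 1/4
⇒ 3j(2 1 3; 0 0 0)² = 3/35, sgn -1
(m-triple is (0,0,0) — same symbol as above.)
4πI² = N·(3j₀)²·(3jₘ)² = 27/35
I = +1·√(0.771429/4π) = 0.24776670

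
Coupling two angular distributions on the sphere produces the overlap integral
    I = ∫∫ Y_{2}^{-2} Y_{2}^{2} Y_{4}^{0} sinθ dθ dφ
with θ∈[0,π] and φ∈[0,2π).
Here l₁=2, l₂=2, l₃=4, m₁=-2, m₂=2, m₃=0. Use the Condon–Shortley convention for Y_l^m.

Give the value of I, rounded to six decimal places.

Checks pass: Σm=0; 8 even; l₃=4∈[0,4].
(2·2+1)(2·2+1)(2·4+1) = 225
Δ: 0! 4! 4! / 9! → 1/630
sum: t=0:+1/16 = 1/16
3j²(2 2 4; 0 0 0) = Δ·Π!·Σ² = 2/35  (sign +1)
sum: t=0:+1/576 = 1/576
3j²(2 2 4; -2 2 0) = Δ·Π!·Σ² = 1/630  (sign +1)
combine: 4πI² = 225·2/35·1/630 = 1/49
take √, sign +1: I = 0.04029926

0.040299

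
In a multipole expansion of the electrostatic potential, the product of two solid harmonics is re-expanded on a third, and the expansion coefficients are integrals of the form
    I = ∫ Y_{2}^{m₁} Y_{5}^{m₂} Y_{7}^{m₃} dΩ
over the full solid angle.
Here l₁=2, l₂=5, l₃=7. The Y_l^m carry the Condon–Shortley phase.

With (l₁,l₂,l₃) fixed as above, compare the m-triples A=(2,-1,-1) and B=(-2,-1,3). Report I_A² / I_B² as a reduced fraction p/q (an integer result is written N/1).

1/3

Shared (l₁,l₂,l₃)=(2,5,7): N and (l;000)² cancel in I_A²/I_B².
A: Δ = 0!·4!·10!/15! = 1/15015; Racah Σ t=0..0: t=0:+1/414720 = 1/414720; ⇒ 3j(2 5 7; 2 -1 -1)² = 2/429, sgn +1
B: Δ = 0!·4!·10!/15! = 1/15015; Racah Σ t=0..0: t=0:+1/414720 = 1/414720; ⇒ 3j(2 5 7; -2 -1 3)² = 2/143, sgn +1
I_A²/I_B² = (2/429)/(2/143) = 1/3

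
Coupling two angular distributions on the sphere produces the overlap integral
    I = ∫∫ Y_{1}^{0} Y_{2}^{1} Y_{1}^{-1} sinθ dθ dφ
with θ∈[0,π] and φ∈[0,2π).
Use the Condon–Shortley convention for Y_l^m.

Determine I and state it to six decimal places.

m-sum 0 ✓  L=4 even ✓  1≤1≤3 ✓
Π(2lᵢ+1) = 3×5×3 = 45
triangle coeff Δ(1,2,1) = 1/30
Σ_t [1,1]: t=1:−1/1 = -1/1
(3j)²=2/15 [(1 2 1; 0 0 0)], sign=+1
Σ_t [1,1]: t=1:−1/2 = -1/2
(3j)²=1/10 [(1 2 1; 0 1 -1)], sign=-1
⇒ 4πI² = 3/5
I = (-1)√(3/5/(4π)) = -0.21850969

-0.218510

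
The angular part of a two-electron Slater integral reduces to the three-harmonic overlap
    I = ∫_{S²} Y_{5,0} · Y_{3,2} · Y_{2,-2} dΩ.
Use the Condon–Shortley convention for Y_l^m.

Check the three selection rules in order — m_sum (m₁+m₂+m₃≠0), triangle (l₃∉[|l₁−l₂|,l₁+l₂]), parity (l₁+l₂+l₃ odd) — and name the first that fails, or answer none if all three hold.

Σmᵢ = 0  ✓
l₃∈[|l₁−l₂|,l₁+l₂]=[2,8], have l₃=2  ✓
Σlᵢ = 10 ⇒ even  ✓

none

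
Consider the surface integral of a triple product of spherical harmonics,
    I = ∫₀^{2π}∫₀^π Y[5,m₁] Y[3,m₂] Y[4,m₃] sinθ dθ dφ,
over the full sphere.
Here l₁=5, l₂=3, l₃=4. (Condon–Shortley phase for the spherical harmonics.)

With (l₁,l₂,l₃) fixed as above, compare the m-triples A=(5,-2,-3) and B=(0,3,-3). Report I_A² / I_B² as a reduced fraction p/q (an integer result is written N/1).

14/3

l's match ⇒ only the (l;m) 3-j factors differ between A and B.
A: triangle coeff Δ(5,3,4) = 1/180180; Σ_t [0,0]: t=0:+1/17280 = 1/17280; (3j)²=35/858 [(5 3 4; 5 -2 -3)], sign=-1
B: triangle coeff Δ(5,3,4) = 1/180180; Σ_t [4,4]: t=4:+1/5760 = 1/5760; (3j)²=5/572 [(5 3 4; 0 3 -3)], sign=-1
I_A²/I_B² = (35/858)/(5/572) = 14/3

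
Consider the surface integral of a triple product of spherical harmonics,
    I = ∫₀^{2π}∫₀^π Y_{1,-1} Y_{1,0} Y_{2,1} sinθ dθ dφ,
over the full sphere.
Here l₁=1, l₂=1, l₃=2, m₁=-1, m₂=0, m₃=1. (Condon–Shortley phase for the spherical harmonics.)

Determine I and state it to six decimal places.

Checks pass: Σm=0; 4 even; l₃=2∈[0,2].
(2·1+1)(2·1+1)(2·2+1) = 45
Δ: 0! 2! 2! / 5! → 1/30
sum: t=0:+1/1 = 1/1
3j²(1 1 2; 0 0 0) = Δ·Π!·Σ² = 2/15  (sign +1)
sum: t=0:+1/2 = 1/2
3j²(1 1 2; -1 0 1) = Δ·Π!·Σ² = 1/10  (sign -1)
combine: 4πI² = 45·2/15·1/10 = 3/5
take √, sign -1: I = -0.21850969

-0.218510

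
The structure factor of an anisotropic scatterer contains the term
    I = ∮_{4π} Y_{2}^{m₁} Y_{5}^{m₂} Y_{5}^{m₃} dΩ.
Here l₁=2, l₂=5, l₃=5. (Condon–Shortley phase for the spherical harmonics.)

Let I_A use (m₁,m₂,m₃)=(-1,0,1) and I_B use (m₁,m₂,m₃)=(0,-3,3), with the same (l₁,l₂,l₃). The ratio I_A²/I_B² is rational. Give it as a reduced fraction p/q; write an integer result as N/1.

5/1

Shared (l₁,l₂,l₃)=(2,5,5): N and (l;000)² cancel in I_A²/I_B².
A: Δ = 2!·2!·8!/13! = 1/38610; Racah Σ t=1..2: t=1:−1/1152 t=2:+1/1440 = -1/5760; ⇒ 3j(2 5 5; -1 0 1)² = 1/858, sgn -1
B: Δ = 2!·2!·8!/13! = 1/38610; Racah Σ t=0..2: t=0:+1/5760 t=1:−1/5040 t=2:+1/161280 = -1/53760; ⇒ 3j(2 5 5; 0 -3 3)² = 1/4290, sgn -1
I_A²/I_B² = (1/858)/(1/4290) = 5/1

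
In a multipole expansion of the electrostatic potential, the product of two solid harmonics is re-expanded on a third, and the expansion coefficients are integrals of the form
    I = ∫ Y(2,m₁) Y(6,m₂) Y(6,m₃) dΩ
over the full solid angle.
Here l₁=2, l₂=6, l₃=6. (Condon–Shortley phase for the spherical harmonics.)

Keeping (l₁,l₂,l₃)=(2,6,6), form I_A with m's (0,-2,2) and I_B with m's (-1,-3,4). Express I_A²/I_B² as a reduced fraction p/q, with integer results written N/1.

Same 2,6,6: normalisation and zero-m 3j drop out of the ratio.
A: Δ: 2! 2! 10! / 15! → 1/90090; sum: t=0:+1/69120 t=1:−1/30240 t=2:+1/322560 = -1/64512; 3j²(2 6 6; 0 -2 2) = Δ·Π!·Σ² = 10/1001  (sign -1)
B: Δ: 2! 2! 10! / 15! → 1/90090; sum: t=1:−1/161280 t=2:+1/725760 = -1/207360; 3j²(2 6 6; -1 -3 4) = Δ·Π!·Σ² = 7/286  (sign -1)
I_A²/I_B² = (10/1001)/(7/286) = 20/49

20/49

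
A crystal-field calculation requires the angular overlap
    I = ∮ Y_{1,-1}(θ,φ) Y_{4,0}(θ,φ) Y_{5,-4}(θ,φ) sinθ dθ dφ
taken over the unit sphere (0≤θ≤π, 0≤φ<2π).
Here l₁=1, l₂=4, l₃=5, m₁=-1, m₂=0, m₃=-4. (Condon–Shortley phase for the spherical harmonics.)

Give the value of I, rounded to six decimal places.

-1 + 0 − 4 = -5 ≠ 0: azimuthal integral kills it; I = 0

0.000000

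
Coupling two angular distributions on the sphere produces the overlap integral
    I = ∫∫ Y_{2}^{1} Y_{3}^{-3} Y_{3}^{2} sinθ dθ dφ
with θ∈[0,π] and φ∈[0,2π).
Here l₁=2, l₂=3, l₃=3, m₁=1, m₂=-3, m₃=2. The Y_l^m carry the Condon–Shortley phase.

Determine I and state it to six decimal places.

-0.210261

Rules hold: Σm=0, L=8 even, 1≤3≤5.
N = 5·7·7 = 245
Δ = 2!·2!·4!/9! = 1/3780
Racah Σ t=0..2: t=0:+1/24 t=1:−1/4 t=2:+1/24 = -1/6
⇒ 3j(2 3 3; 0 0 0)² = 4/105, sgn +1
Racah Σ t=0..0: t=0:+1/48 = 1/48
⇒ 3j(2 3 3; 1 -3 2)² = 5/84, sgn -1
4πI² = N·(3j₀)²·(3jₘ)² = 5/9
I = -1·√(0.555556/4π) = -0.21026104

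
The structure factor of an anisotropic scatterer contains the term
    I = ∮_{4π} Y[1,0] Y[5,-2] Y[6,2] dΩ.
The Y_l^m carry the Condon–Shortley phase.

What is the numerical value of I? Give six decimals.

Checks pass: Σm=0; 12 even; l₃=6∈[4,6].
(2·1+1)(2·5+1)(2·6+1) = 429
Δ: 0! 2! 10! / 13! → 1/858
sum: t=0:+1/14400 = 1/14400
3j²(1 5 6; 0 0 0) = Δ·Π!·Σ² = 6/143  (sign +1)
sum: t=0:+1/30240 = 1/30240
3j²(1 5 6; 0 -2 2) = Δ·Π!·Σ² = 16/429  (sign +1)
combine: 4πI² = 429·6/143·16/429 = 96/143
take √, sign +1: I = 0.23113338

0.231133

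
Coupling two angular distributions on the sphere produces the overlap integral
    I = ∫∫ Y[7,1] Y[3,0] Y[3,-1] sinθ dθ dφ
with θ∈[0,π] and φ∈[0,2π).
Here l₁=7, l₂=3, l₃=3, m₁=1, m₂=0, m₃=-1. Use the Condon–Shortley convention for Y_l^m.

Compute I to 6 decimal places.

|7−3|≤3≤7+3 violated ⇒ I = 0

0.000000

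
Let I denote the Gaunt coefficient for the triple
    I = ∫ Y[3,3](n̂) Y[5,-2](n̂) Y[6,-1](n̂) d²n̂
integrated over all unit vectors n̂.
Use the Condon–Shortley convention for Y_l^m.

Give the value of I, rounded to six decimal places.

0.145631

Checks pass: Σm=0; 14 even; l₃=6∈[2,8].
(2·3+1)(2·5+1)(2·6+1) = 1001
Δ: 2! 4! 8! / 15! → 1/675675
sum: t=0:+1/8640 t=1:−1/2304 t=2:+1/8640 = -7/34560
3j²(3 5 6; 0 0 0) = Δ·Π!·Σ² = 7/429  (sign -1)
sum: t=0:+1/34560 = 1/34560
3j²(3 5 6; 3 -2 -1) = Δ·Π!·Σ² = 7/429  (sign -1)
combine: 4πI² = 1001·7/429·7/429 = 343/1287
take √, sign +1: I = 0.14563067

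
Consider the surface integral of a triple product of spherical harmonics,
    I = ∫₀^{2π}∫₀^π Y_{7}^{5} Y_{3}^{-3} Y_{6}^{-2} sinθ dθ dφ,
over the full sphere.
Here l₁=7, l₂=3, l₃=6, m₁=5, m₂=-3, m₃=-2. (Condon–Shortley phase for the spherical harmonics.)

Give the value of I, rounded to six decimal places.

Rules hold: Σm=0, L=16 even, 4≤6≤10.
N = 15·7·13 = 1365
Δ = 4!·10!·2!/17! = 1/2042040
Racah Σ t=1..3: t=1:−1/207360 t=2:+1/57600 t=3:−1/207360 = 1/129600
⇒ 3j(7 3 6; 0 0 0)² = 168/12155, sgn +1
Racah Σ t=0..0: t=0:+1/3870720 = 1/3870720
⇒ 3j(7 3 6; 5 -3 -2)² = 135/6188, sgn +1
4πI² = N·(3j₀)²·(3jₘ)² = 17010/41327
I = +1·√(0.411595/4π) = 0.18097988

0.180980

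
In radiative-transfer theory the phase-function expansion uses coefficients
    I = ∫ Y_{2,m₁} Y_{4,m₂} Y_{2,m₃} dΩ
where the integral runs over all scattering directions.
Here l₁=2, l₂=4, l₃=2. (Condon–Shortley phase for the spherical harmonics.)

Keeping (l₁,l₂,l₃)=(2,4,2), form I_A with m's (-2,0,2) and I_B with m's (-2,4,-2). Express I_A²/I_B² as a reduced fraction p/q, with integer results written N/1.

l's match ⇒ only the (l;m) 3-j factors differ between A and B.
A: triangle coeff Δ(2,4,2) = 1/630; Σ_t [4,4]: t=4:+1/576 = 1/576; (3j)²=1/630 [(2 4 2; -2 0 2)], sign=+1
B: triangle coeff Δ(2,4,2) = 1/630; Σ_t [4,4]: t=4:+1/576 = 1/576; (3j)²=1/9 [(2 4 2; -2 4 -2)], sign=+1
I_A²/I_B² = (1/630)/(1/9) = 1/70

1/70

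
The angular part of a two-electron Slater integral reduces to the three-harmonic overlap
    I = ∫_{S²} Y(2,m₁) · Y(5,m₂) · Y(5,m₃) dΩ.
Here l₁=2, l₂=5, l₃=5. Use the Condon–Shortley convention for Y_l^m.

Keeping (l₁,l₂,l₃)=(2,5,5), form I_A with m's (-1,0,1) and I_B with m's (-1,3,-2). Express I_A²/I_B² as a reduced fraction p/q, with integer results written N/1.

Shared (l₁,l₂,l₃)=(2,5,5): N and (l;000)² cancel in I_A²/I_B².
A: Δ = 2!·2!·8!/13! = 1/38610; Racah Σ t=1..2: t=1:−1/1152 t=2:+1/1440 = -1/5760; ⇒ 3j(2 5 5; -1 0 1)² = 1/858, sgn -1
B: Δ = 2!·2!·8!/13! = 1/38610; Racah Σ t=1..2: t=1:−1/10080 t=2:+1/2880 = 1/4032; ⇒ 3j(2 5 5; -1 3 -2)² = 10/429, sgn -1
I_A²/I_B² = (1/858)/(10/429) = 1/20

1/20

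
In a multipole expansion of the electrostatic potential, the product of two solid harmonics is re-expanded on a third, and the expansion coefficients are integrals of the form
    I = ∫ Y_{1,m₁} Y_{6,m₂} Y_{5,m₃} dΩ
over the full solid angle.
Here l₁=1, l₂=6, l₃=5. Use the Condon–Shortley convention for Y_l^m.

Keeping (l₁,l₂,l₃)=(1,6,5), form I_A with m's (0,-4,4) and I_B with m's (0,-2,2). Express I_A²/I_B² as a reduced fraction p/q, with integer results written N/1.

Same 1,6,5: normalisation and zero-m 3j drop out of the ratio.
A: Δ: 2! 0! 10! / 13! → 1/858; sum: t=1:−1/362880 = -1/362880; 3j²(1 6 5; 0 -4 4) = Δ·Π!·Σ² = 10/429  (sign +1)
B: Δ: 2! 0! 10! / 13! → 1/858; sum: t=1:−1/30240 = -1/30240; 3j²(1 6 5; 0 -2 2) = Δ·Π!·Σ² = 16/429  (sign +1)
I_A²/I_B² = (10/429)/(16/429) = 5/8

5/8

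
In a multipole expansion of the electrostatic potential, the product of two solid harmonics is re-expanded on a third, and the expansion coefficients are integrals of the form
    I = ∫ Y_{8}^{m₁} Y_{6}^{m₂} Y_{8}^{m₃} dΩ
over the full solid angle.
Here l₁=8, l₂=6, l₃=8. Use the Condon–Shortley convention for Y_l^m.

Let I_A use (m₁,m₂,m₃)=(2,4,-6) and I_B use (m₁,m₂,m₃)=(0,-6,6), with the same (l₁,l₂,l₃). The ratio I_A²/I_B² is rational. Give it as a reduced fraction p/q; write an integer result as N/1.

55/42

l's match ⇒ only the (l;m) 3-j factors differ between A and B.
A: triangle coeff Δ(8,6,8) = 1/13742520792; Σ_t [4,6]: t=4:+1/2786918400 t=5:−1/5225472000 t=6:+1/125411328000 = 11/62705664000; (3j)²=55/7429 [(8 6 8; 2 4 -6)], sign=+1
B: triangle coeff Δ(8,6,8) = 1/13742520792; Σ_t [0,0]: t=0:+1/41803776000 = 1/41803776000; (3j)²=42/7429 [(8 6 8; 0 -6 6)], sign=+1
I_A²/I_B² = (55/7429)/(42/7429) = 55/42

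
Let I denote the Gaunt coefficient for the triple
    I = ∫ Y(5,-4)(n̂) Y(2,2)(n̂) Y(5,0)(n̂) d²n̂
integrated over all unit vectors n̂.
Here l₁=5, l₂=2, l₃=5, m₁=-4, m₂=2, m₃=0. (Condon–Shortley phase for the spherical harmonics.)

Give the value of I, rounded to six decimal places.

0.000000

-4 + 2 + 0 = -2 ≠ 0: azimuthal integral kills it; I = 0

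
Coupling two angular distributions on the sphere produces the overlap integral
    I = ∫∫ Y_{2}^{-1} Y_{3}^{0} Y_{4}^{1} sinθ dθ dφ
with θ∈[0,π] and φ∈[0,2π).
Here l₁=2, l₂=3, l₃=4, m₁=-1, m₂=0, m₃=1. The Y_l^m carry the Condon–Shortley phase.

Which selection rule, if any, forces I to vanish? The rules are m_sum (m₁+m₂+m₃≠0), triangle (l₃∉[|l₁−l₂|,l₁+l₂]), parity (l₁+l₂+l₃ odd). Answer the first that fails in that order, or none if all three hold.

m₁+m₂+m₃ = -1 + 0 + 1 = 0  ✓
triangle: |2−3|=1 ≤ l₃=4 ≤ 2+3=5  ✓
parity: l₁+l₂+l₃ = 9 is odd  ✗

parity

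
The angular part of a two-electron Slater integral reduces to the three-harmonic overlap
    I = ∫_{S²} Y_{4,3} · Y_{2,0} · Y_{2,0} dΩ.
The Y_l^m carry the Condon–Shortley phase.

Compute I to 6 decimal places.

Σmᵢ = 3 ≠ 0, so the φ-integral vanishes; I = 0

0.000000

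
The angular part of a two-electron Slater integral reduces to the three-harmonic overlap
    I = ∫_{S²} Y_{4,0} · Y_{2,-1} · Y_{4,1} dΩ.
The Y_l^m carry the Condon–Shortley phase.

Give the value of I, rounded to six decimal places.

-0.044869

Rules hold: Σm=0, L=10 even, 2≤4≤6.
N = 9·5·9 = 405
Δ = 2!·6!·2!/11! = 1/13860
Racah Σ t=0..2: t=0:+1/192 t=1:−1/36 t=2:+1/192 = -5/288
⇒ 3j(4 2 4; 0 0 0)² = 20/693, sgn -1
Racah Σ t=0..1: t=0:+1/96 t=1:−1/72 = -1/288
⇒ 3j(4 2 4; 0 -1 1)² = 1/462, sgn +1
4πI² = N·(3j₀)²·(3jₘ)² = 150/5929
I = -1·√(0.0252994/4π) = -0.04486937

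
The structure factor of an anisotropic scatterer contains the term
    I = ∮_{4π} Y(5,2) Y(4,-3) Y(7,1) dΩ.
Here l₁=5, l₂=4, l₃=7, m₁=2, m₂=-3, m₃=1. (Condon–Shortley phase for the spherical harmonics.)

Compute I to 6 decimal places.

0.159382

Rules hold: Σm=0, L=16 even, 1≤7≤9.
N = 11·9·15 = 1485
Δ = 2!·8!·6!/17! = 1/6126120
Racah Σ t=0..2: t=0:+1/69120 t=1:−1/20736 t=2:+1/69120 = -1/51840
⇒ 3j(5 4 7; 0 0 0)² = 280/21879, sgn +1
Racah Σ t=0..1: t=0:+1/172800 t=1:−1/1036800 = 1/207360
⇒ 3j(5 4 7; 2 -3 1)² = 245/14586, sgn +1
4πI² = N·(3j₀)²·(3jₘ)² = 171500/537251
I = +1·√(0.319218/4π) = 0.15938172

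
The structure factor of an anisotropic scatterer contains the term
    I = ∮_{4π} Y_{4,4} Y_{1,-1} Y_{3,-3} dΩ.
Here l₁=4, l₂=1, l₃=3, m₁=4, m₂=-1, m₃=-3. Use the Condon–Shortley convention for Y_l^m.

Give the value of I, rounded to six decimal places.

Rules hold: Σm=0, L=8 even, 3≤3≤5.
N = 9·3·7 = 189
Δ = 2!·6!·0!/9! = 1/252
Racah Σ t=1..1: t=1:−1/36 = -1/36
⇒ 3j(4 1 3; 0 0 0)² = 4/63, sgn +1
Racah Σ t=0..0: t=0:+1/1440 = 1/1440
⇒ 3j(4 1 3; 4 -1 -3)² = 1/9, sgn +1
4πI² = N·(3j₀)²·(3jₘ)² = 4/3
I = +1·√(1.33333/4π) = 0.32573501

0.325735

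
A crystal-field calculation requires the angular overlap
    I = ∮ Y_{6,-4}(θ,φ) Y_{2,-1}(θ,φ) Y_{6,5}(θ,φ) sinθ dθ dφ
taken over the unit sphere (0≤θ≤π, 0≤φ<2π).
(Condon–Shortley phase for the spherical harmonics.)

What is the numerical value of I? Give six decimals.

-0.197649

Checks pass: Σm=0; 14 even; l₃=6∈[4,8].
(2·6+1)(2·2+1)(2·6+1) = 845
Δ: 2! 10! 2! / 15! → 1/90090
sum: t=0:+1/69120 t=1:−1/14400 t=2:+1/69120 = -7/172800
3j²(6 2 6; 0 0 0) = Δ·Π!·Σ² = 14/715  (sign -1)
sum: t=0:+1/7257600 t=1:−1/725760 = -1/806400
3j²(6 2 6; -4 -1 5) = Δ·Π!·Σ² = 27/910  (sign +1)
combine: 4πI² = 845·14/715·27/910 = 27/55
take √, sign -1: I = -0.19764945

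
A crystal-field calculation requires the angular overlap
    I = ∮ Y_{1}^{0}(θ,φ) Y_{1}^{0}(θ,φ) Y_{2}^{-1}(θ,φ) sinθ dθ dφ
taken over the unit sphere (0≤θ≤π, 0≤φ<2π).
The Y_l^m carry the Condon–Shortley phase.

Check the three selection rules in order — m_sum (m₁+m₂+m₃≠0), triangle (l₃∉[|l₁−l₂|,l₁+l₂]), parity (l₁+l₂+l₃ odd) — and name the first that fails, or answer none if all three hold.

m_sum

Σmᵢ = -1  ✗
l₃∈[|l₁−l₂|,l₁+l₂]=[0,2], have l₃=2
Σlᵢ = 4 ⇒ even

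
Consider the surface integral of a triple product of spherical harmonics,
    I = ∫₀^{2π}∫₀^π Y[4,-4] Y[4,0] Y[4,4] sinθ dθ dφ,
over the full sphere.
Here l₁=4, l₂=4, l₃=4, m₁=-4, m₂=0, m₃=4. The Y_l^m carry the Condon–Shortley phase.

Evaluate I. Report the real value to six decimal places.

Rules hold: Σm=0, L=12 even, 0≤4≤8.
N = 9·9·9 = 729
Δ = 4!·4!·4!/13! = 1/450450
Racah Σ t=0..4: t=0:+1/13824 t=1:−1/216 t=2:+1/64 t=3:−1/216 t=4:+1/13824 = 5/768
⇒ 3j(4 4 4; 0 0 0)² = 18/1001, sgn +1
Racah Σ t=4..4: t=4:+1/13824 = 1/13824
⇒ 3j(4 4 4; -4 0 4)² = 14/1287, sgn +1
4πI² = N·(3j₀)²·(3jₘ)² = 2916/20449
I = +1·√(0.142599/4π) = 0.10652531

0.106525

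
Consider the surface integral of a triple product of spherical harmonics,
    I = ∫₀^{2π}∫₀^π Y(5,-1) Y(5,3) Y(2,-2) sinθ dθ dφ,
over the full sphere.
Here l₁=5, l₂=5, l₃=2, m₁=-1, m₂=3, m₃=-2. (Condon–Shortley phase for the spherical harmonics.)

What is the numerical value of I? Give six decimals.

0.171169

Rules hold: Σm=0, L=12 even, 0≤2≤10.
N = 11·11·5 = 605
Δ = 8!·2!·2!/13! = 1/38610
Racah Σ t=3..5: t=3:−1/2880 t=4:+1/576 t=5:−1/2880 = 1/960
⇒ 3j(5 5 2; 0 0 0)² = 10/429, sgn +1
Racah Σ t=6..6: t=6:+1/5760 = 1/5760
⇒ 3j(5 5 2; -1 3 -2)² = 56/2145, sgn +1
4πI² = N·(3j₀)²·(3jₘ)² = 560/1521
I = +1·√(0.368179/4π) = 0.17116875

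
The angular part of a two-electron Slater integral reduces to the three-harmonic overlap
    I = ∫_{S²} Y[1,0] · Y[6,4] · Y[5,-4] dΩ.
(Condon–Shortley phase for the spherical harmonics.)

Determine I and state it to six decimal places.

m-sum 0 ✓  L=12 even ✓  5≤5≤7 ✓
Π(2lᵢ+1) = 3×13×11 = 429
triangle coeff Δ(1,6,5) = 1/858
Σ_t [1,1]: t=1:−1/14400 = -1/14400
(3j)²=6/143 [(1 6 5; 0 0 0)], sign=+1
Σ_t [1,1]: t=1:−1/362880 = -1/362880
(3j)²=10/429 [(1 6 5; 0 4 -4)], sign=+1
⇒ 4πI² = 60/143
I = (+1)√(60/143/(4π)) = 0.18272698

0.182727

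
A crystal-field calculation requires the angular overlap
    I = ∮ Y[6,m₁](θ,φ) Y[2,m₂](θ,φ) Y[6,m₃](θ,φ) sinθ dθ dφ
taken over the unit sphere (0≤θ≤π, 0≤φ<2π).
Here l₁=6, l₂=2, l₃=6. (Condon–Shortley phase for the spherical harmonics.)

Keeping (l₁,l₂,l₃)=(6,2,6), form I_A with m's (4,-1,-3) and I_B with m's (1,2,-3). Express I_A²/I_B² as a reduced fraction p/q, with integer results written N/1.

49/48

l's match ⇒ only the (l;m) 3-j factors differ between A and B.
A: triangle coeff Δ(6,2,6) = 1/90090; Σ_t [0,1]: t=0:+1/161280 t=1:−1/725760 = 1/207360; (3j)²=7/286 [(6 2 6; 4 -1 -3)], sign=-1
B: triangle coeff Δ(6,2,6) = 1/90090; Σ_t [2,2]: t=2:+1/120960 = 1/120960; (3j)²=24/1001 [(6 2 6; 1 2 -3)], sign=-1
I_A²/I_B² = (7/286)/(24/1001) = 49/48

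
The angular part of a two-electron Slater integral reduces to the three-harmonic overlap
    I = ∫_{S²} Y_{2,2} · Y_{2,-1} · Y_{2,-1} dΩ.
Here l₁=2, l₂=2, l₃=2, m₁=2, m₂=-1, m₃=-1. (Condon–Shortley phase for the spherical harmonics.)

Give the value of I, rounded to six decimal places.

m-sum 0 ✓  L=6 even ✓  0≤2≤4 ✓
Π(2lᵢ+1) = 5×5×5 = 125
triangle coeff Δ(2,2,2) = 1/630
Σ_t [0,2]: t=0:+1/8 t=1:−1/1 t=2:+1/8 = -3/4
(3j)²=2/35 [(2 2 2; 0 0 0)], sign=-1
Σ_t [0,0]: t=0:+1/4 = 1/4
(3j)²=3/35 [(2 2 2; 2 -1 -1)], sign=-1
⇒ 4πI² = 30/49
I = (+1)√(30/49/(4π)) = 0.22072812

0.220728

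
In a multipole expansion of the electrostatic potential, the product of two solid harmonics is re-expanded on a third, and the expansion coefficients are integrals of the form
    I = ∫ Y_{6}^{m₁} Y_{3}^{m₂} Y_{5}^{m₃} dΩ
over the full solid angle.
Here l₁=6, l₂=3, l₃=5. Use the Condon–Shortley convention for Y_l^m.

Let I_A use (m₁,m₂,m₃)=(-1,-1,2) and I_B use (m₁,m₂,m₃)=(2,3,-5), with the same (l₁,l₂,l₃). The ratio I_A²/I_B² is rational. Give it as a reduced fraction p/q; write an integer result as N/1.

Same 6,3,5: normalisation and zero-m 3j drop out of the ratio.
A: Δ: 4! 8! 2! / 15! → 1/675675; sum: t=0:+1/241920 t=1:−1/8640 t=2:+1/5760 = 1/16128; 3j²(6 3 5; -1 -1 2) = Δ·Π!·Σ² = 5/1001  (sign -1)
B: Δ: 4! 8! 2! / 15! → 1/675675; sum: t=4:+1/1935360 = 1/1935360; 3j²(6 3 5; 2 3 -5) = Δ·Π!·Σ² = 1/1001  (sign +1)
I_A²/I_B² = (5/1001)/(1/1001) = 5/1

5/1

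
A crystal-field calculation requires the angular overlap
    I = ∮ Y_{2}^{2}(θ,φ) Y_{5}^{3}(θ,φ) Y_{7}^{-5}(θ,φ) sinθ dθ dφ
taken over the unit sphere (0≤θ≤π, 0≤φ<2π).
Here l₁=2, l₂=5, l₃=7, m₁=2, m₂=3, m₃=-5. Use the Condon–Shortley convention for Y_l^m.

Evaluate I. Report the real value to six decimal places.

m-sum 0 ✓  L=14 even ✓  3≤7≤7 ✓
Π(2lᵢ+1) = 5×11×15 = 825
triangle coeff Δ(2,5,7) = 1/15015
Σ_t [0,0]: t=0:+1/57600 = 1/57600
(3j)²=21/715 [(2 5 7; 0 0 0)], sign=-1
Σ_t [0,0]: t=0:+1/1935360 = 1/1935360
(3j)²=3/91 [(2 5 7; 2 3 -5)], sign=+1
⇒ 4πI² = 135/169
I = (-1)√(135/169/(4π)) = -0.25212656

-0.252127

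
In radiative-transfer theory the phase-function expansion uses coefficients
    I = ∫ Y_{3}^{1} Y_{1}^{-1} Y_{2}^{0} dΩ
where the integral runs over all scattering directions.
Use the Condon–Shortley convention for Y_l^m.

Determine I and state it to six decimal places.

Checks pass: Σm=0; 6 even; l₃=2∈[2,4].
(2·3+1)(2·1+1)(2·2+1) = 105
Δ: 2! 4! 0! / 7! → 1/105
sum: t=1:−1/4 = -1/4
3j²(3 1 2; 0 0 0) = Δ·Π!·Σ² = 3/35  (sign -1)
sum: t=0:+1/8 = 1/8
3j²(3 1 2; 1 -1 0) = Δ·Π!·Σ² = 2/35  (sign +1)
combine: 4πI² = 105·3/35·2/35 = 18/35
take √, sign -1: I = -0.20230066

-0.202301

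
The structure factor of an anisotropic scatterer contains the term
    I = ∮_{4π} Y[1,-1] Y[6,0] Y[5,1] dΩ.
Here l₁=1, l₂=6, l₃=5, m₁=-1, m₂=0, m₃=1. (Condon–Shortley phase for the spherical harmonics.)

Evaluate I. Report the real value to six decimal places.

0.158246

Rules hold: Σm=0, L=12 even, 5≤5≤7.
N = 3·13·11 = 429
Δ = 2!·0!·10!/13! = 1/858
Racah Σ t=1..1: t=1:−1/14400 = -1/14400
⇒ 3j(1 6 5; 0 0 0)² = 6/143, sgn +1
Racah Σ t=2..2: t=2:+1/34560 = 1/34560
⇒ 3j(1 6 5; -1 0 1)² = 5/286, sgn +1
4πI² = N·(3j₀)²·(3jₘ)² = 45/143
I = +1·√(0.314685/4π) = 0.15824621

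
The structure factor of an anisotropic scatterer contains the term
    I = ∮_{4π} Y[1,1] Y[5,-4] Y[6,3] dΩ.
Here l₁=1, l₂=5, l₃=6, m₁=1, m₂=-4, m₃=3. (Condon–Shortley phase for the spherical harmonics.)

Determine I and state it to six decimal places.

Checks pass: Σm=0; 12 even; l₃=6∈[4,6].
(2·1+1)(2·5+1)(2·6+1) = 429
Δ: 0! 2! 10! / 13! → 1/858
sum: t=0:+1/14400 = 1/14400
3j²(1 5 6; 0 0 0) = Δ·Π!·Σ² = 6/143  (sign +1)
sum: t=0:+1/725760 = 1/725760
3j²(1 5 6; 1 -4 3) = Δ·Π!·Σ² = 1/286  (sign -1)
combine: 4πI² = 429·6/143·1/286 = 9/143
take √, sign -1: I = -0.07076985

-0.070770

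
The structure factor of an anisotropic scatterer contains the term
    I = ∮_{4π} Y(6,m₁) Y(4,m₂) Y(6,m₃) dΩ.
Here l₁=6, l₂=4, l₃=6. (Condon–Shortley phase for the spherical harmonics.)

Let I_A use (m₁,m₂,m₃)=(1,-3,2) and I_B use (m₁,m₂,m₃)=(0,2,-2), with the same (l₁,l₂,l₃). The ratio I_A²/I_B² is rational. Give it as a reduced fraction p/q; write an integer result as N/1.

49/363

l's match ⇒ only the (l;m) 3-j factors differ between A and B.
A: triangle coeff Δ(6,4,6) = 1/15315300; Σ_t [0,1]: t=0:+1/103680 t=1:−1/82944 = -1/414720; (3j)²=49/43758 [(6 4 6; 1 -3 2)], sign=-1
B: triangle coeff Δ(6,4,6) = 1/15315300; Σ_t [2,4]: t=2:+1/55296 t=3:−1/25920 t=4:+1/138240 = -11/829440; (3j)²=11/1326 [(6 4 6; 0 2 -2)], sign=-1
I_A²/I_B² = (49/43758)/(11/1326) = 49/363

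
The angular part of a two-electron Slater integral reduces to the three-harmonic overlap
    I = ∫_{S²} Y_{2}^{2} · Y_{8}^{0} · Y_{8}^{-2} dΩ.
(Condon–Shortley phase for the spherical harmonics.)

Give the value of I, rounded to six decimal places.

-0.192440

Rules hold: Σm=0, L=18 even, 6≤8≤10.
N = 5·17·17 = 1445
Δ = 2!·2!·14!/19! = 1/348840
Racah Σ t=0..2: t=0:+1/116121600 t=1:−1/25401600 t=2:+1/116121600 = -1/45158400
⇒ 3j(2 8 8; 0 0 0)² = 24/1615, sgn -1
Racah Σ t=0..0: t=0:+1/116121600 = 1/116121600
⇒ 3j(2 8 8; 2 0 -2)² = 7/323, sgn +1
4πI² = N·(3j₀)²·(3jₘ)² = 168/361
I = -1·√(0.465374/4π) = -0.19244034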